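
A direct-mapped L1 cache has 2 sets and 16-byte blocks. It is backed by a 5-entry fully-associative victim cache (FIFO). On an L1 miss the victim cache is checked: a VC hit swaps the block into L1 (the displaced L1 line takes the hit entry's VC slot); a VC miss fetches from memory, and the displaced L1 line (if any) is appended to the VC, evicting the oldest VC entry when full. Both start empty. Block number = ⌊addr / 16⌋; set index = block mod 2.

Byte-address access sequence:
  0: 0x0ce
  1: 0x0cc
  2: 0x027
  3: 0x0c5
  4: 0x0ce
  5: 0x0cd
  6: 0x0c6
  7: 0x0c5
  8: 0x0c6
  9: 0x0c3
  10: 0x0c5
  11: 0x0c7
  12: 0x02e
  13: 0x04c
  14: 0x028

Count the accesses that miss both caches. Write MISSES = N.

#0 0xce→b12/s0 MISS; vc=[]
#1 0xcc→b12/s0 L1-HIT; vc=[]
#2 0x27→b2/s0 MISS; vc=[12]
#3 0xc5→b12/s0 VC-HIT; vc=[2]
#4 0xce→b12/s0 L1-HIT; vc=[2]
#5 0xcd→b12/s0 L1-HIT; vc=[2]
#6 0xc6→b12/s0 L1-HIT; vc=[2]
#7 0xc5→b12/s0 L1-HIT; vc=[2]
#8 0xc6→b12/s0 L1-HIT; vc=[2]
#9 0xc3→b12/s0 L1-HIT; vc=[2]
#10 0xc5→b12/s0 L1-HIT; vc=[2]
#11 0xc7→b12/s0 L1-HIT; vc=[2]
#12 0x2e→b2/s0 VC-HIT; vc=[12]
#13 0x4c→b4/s0 MISS; vc=[12,2]
#14 0x28→b2/s0 VC-HIT; vc=[12,4]

MISSES = 3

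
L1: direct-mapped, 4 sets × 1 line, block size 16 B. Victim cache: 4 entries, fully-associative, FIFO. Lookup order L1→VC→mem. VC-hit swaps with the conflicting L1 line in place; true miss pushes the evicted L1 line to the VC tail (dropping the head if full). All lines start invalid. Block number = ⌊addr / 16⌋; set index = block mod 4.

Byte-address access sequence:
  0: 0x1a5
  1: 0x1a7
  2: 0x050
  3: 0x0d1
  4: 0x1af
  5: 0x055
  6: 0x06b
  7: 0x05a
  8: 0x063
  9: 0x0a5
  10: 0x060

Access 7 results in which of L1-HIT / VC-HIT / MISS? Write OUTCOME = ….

OUTCOME = L1-HIT

#0 0x1a5→b26/s2 MISS; vc=[]
#1 0x1a7→b26/s2 L1-HIT; vc=[]
#2 0x50→b5/s1 MISS; vc=[]
#3 0xd1→b13/s1 MISS; vc=[5]
#4 0x1af→b26/s2 L1-HIT; vc=[5]
#5 0x55→b5/s1 VC-HIT; vc=[13]
#6 0x6b→b6/s2 MISS; vc=[13,26]
#7 0x5a→b5/s1 L1-HIT; vc=[13,26]
#8 0x63→b6/s2 L1-HIT; vc=[13,26]
#9 0xa5→b10/s2 MISS; vc=[13,26,6]
#10 0x60→b6/s2 VC-HIT; vc=[13,26,10]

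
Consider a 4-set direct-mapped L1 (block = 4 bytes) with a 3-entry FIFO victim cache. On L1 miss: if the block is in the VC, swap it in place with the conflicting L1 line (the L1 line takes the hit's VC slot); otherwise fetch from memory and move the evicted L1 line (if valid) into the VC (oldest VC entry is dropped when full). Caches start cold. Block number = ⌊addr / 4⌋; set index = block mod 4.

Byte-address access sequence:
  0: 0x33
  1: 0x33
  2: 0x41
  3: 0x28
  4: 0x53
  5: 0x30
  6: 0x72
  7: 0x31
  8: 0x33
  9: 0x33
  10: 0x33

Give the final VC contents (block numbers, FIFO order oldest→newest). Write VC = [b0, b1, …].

VC = [20, 16, 28]

0: 0x33 (blk 12, set 0) → MISS  vc=[]
1: 0x33 (blk 12, set 0) → L1-HIT  vc=[]
2: 0x41 (blk 16, set 0) → MISS  vc=[12]
3: 0x28 (blk 10, set 2) → MISS  vc=[12]
4: 0x53 (blk 20, set 0) → MISS  vc=[12, 16]
5: 0x30 (blk 12, set 0) → VC-HIT  vc=[20, 16]
6: 0x72 (blk 28, set 0) → MISS  vc=[20, 16, 12]
7: 0x31 (blk 12, set 0) → VC-HIT  vc=[20, 16, 28]
8: 0x33 (blk 12, set 0) → L1-HIT  vc=[20, 16, 28]
9: 0x33 (blk 12, set 0) → L1-HIT  vc=[20, 16, 28]
10: 0x33 (blk 12, set 0) → L1-HIT  vc=[20, 16, 28]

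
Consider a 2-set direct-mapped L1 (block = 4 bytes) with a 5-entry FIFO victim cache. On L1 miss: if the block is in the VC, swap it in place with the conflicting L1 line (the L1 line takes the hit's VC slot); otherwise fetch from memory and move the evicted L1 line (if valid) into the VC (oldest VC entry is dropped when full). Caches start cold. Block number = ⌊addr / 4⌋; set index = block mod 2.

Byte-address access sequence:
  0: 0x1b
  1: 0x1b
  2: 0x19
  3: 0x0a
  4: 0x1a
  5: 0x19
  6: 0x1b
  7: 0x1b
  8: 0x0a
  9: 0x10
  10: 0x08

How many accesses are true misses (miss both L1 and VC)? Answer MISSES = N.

MISSES = 3

#0 0x1b→b6/s0 MISS; vc=[]
#1 0x1b→b6/s0 L1-HIT; vc=[]
#2 0x19→b6/s0 L1-HIT; vc=[]
#3 0xa→b2/s0 MISS; vc=[6]
#4 0x1a→b6/s0 VC-HIT; vc=[2]
#5 0x19→b6/s0 L1-HIT; vc=[2]
#6 0x1b→b6/s0 L1-HIT; vc=[2]
#7 0x1b→b6/s0 L1-HIT; vc=[2]
#8 0xa→b2/s0 VC-HIT; vc=[6]
#9 0x10→b4/s0 MISS; vc=[6,2]
#10 0x8→b2/s0 VC-HIT; vc=[6,4]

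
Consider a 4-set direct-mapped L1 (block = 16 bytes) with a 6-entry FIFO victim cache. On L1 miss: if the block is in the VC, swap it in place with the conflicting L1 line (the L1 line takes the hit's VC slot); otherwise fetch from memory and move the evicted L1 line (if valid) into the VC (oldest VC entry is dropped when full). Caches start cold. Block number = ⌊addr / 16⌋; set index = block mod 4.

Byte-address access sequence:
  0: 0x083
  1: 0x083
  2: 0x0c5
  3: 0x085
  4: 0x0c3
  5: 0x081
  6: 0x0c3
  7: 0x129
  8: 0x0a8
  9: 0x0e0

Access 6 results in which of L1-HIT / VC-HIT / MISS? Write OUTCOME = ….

OUTCOME = VC-HIT

  [0] addr=0x83 blk=8 s=0: MISS | VC []
  [1] addr=0x83 blk=8 s=0: L1-HIT | VC []
  [2] addr=0xc5 blk=12 s=0: MISS | VC [8]
  [3] addr=0x85 blk=8 s=0: VC-HIT | VC [12]
  [4] addr=0xc3 blk=12 s=0: VC-HIT | VC [8]
  [5] addr=0x81 blk=8 s=0: VC-HIT | VC [12]
  [6] addr=0xc3 blk=12 s=0: VC-HIT | VC [8]
  [7] addr=0x129 blk=18 s=2: MISS | VC [8]
  [8] addr=0xa8 blk=10 s=2: MISS | VC [8, 18]
  [9] addr=0xe0 blk=14 s=2: MISS | VC [8, 18, 10]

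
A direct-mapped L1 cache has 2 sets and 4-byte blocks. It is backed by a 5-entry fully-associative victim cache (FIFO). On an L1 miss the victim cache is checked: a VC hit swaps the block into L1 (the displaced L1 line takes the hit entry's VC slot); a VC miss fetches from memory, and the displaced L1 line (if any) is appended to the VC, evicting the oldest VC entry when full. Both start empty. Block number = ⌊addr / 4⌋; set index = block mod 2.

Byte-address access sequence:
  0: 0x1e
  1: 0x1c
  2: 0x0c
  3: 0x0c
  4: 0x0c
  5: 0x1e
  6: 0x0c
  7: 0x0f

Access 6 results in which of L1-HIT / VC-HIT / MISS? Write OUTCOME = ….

OUTCOME = VC-HIT

#0 0x1e→b7/s1 MISS; vc=[]
#1 0x1c→b7/s1 L1-HIT; vc=[]
#2 0xc→b3/s1 MISS; vc=[7]
#3 0xc→b3/s1 L1-HIT; vc=[7]
#4 0xc→b3/s1 L1-HIT; vc=[7]
#5 0x1e→b7/s1 VC-HIT; vc=[3]
#6 0xc→b3/s1 VC-HIT; vc=[7]
#7 0xf→b3/s1 L1-HIT; vc=[7]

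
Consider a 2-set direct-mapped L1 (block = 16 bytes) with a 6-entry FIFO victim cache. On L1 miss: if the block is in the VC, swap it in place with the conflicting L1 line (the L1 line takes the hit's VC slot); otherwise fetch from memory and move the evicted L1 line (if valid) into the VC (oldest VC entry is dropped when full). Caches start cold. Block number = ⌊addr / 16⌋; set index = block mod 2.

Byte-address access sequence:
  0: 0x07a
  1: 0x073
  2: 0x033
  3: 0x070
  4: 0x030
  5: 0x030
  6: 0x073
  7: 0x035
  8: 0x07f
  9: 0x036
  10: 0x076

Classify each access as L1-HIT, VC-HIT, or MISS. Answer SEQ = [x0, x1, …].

  [0] addr=0x7a blk=7 s=1: MISS | VC []
  [1] addr=0x73 blk=7 s=1: L1-HIT | VC []
  [2] addr=0x33 blk=3 s=1: MISS | VC [7]
  [3] addr=0x70 blk=7 s=1: VC-HIT | VC [3]
  [4] addr=0x30 blk=3 s=1: VC-HIT | VC [7]
  [5] addr=0x30 blk=3 s=1: L1-HIT | VC [7]
  [6] addr=0x73 blk=7 s=1: VC-HIT | VC [3]
  [7] addr=0x35 blk=3 s=1: VC-HIT | VC [7]
  [8] addr=0x7f blk=7 s=1: VC-HIT | VC [3]
  [9] addr=0x36 blk=3 s=1: VC-HIT | VC [7]
  [10] addr=0x76 blk=7 s=1: VC-HIT | VC [3]

SEQ = [MISS, L1-HIT, MISS, VC-HIT, VC-HIT, L1-HIT, VC-HIT, VC-HIT, VC-HIT, VC-HIT, VC-HIT]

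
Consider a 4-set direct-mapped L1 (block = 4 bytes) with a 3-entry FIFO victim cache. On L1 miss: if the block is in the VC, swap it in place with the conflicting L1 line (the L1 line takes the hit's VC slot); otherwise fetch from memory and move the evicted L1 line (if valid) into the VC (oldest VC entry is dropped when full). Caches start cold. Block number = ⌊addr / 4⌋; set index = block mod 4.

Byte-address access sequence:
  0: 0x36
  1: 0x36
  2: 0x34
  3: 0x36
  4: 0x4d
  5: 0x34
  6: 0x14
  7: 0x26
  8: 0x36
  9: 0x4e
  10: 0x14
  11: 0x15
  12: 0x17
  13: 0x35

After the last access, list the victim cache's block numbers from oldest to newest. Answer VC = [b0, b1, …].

0: 0x36 (blk 13, set 1) → MISS  vc=[]
1: 0x36 (blk 13, set 1) → L1-HIT  vc=[]
2: 0x34 (blk 13, set 1) → L1-HIT  vc=[]
3: 0x36 (blk 13, set 1) → L1-HIT  vc=[]
4: 0x4d (blk 19, set 3) → MISS  vc=[]
5: 0x34 (blk 13, set 1) → L1-HIT  vc=[]
6: 0x14 (blk 5, set 1) → MISS  vc=[13]
7: 0x26 (blk 9, set 1) → MISS  vc=[13, 5]
8: 0x36 (blk 13, set 1) → VC-HIT  vc=[9, 5]
9: 0x4e (blk 19, set 3) → L1-HIT  vc=[9, 5]
10: 0x14 (blk 5, set 1) → VC-HIT  vc=[9, 13]
11: 0x15 (blk 5, set 1) → L1-HIT  vc=[9, 13]
12: 0x17 (blk 5, set 1) → L1-HIT  vc=[9, 13]
13: 0x35 (blk 13, set 1) → VC-HIT  vc=[9, 5]

VC = [9, 5]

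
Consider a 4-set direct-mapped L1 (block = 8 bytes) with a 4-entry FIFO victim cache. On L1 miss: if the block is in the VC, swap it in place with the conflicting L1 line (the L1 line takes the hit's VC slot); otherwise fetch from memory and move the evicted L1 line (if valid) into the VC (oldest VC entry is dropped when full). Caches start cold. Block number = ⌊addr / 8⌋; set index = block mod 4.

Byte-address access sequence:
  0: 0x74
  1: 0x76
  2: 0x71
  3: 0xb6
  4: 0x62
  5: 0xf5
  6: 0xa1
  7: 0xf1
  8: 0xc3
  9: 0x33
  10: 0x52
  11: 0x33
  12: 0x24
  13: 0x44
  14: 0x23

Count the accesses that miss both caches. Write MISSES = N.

0: 0x74 (blk 14, set 2) → MISS  vc=[]
1: 0x76 (blk 14, set 2) → L1-HIT  vc=[]
2: 0x71 (blk 14, set 2) → L1-HIT  vc=[]
3: 0xb6 (blk 22, set 2) → MISS  vc=[14]
4: 0x62 (blk 12, set 0) → MISS  vc=[14]
5: 0xf5 (blk 30, set 2) → MISS  vc=[14, 22]
6: 0xa1 (blk 20, set 0) → MISS  vc=[14, 22, 12]
7: 0xf1 (blk 30, set 2) → L1-HIT  vc=[14, 22, 12]
8: 0xc3 (blk 24, set 0) → MISS  vc=[14, 22, 12, 20]
9: 0x33 (blk 6, set 2) → MISS  vc=[22, 12, 20, 30]
10: 0x52 (blk 10, set 2) → MISS  vc=[12, 20, 30, 6]
11: 0x33 (blk 6, set 2) → VC-HIT  vc=[12, 20, 30, 10]
12: 0x24 (blk 4, set 0) → MISS  vc=[20, 30, 10, 24]
13: 0x44 (blk 8, set 0) → MISS  vc=[30, 10, 24, 4]
14: 0x23 (blk 4, set 0) → VC-HIT  vc=[30, 10, 24, 8]

MISSES = 10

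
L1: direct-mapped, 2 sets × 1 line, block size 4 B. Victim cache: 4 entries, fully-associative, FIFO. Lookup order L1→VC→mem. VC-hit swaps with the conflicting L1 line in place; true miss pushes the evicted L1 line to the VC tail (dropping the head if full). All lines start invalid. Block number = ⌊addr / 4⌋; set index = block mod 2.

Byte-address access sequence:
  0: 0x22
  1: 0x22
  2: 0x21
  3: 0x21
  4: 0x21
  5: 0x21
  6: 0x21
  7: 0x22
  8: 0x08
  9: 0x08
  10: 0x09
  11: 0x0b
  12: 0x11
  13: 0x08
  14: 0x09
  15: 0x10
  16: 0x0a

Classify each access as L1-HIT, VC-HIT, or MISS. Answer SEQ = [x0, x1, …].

SEQ = [MISS, L1-HIT, L1-HIT, L1-HIT, L1-HIT, L1-HIT, L1-HIT, L1-HIT, MISS, L1-HIT, L1-HIT, L1-HIT, MISS, VC-HIT, L1-HIT, VC-HIT, VC-HIT]

  [0] addr=0x22 blk=8 s=0: MISS | VC []
  [1] addr=0x22 blk=8 s=0: L1-HIT | VC []
  [2] addr=0x21 blk=8 s=0: L1-HIT | VC []
  [3] addr=0x21 blk=8 s=0: L1-HIT | VC []
  [4] addr=0x21 blk=8 s=0: L1-HIT | VC []
  [5] addr=0x21 blk=8 s=0: L1-HIT | VC []
  [6] addr=0x21 blk=8 s=0: L1-HIT | VC []
  [7] addr=0x22 blk=8 s=0: L1-HIT | VC []
  [8] addr=0x8 blk=2 s=0: MISS | VC [8]
  [9] addr=0x8 blk=2 s=0: L1-HIT | VC [8]
  [10] addr=0x9 blk=2 s=0: L1-HIT | VC [8]
  [11] addr=0xb blk=2 s=0: L1-HIT | VC [8]
  [12] addr=0x11 blk=4 s=0: MISS | VC [8, 2]
  [13] addr=0x8 blk=2 s=0: VC-HIT | VC [8, 4]
  [14] addr=0x9 blk=2 s=0: L1-HIT | VC [8, 4]
  [15] addr=0x10 blk=4 s=0: VC-HIT | VC [8, 2]
  [16] addr=0xa blk=2 s=0: VC-HIT | VC [8, 4]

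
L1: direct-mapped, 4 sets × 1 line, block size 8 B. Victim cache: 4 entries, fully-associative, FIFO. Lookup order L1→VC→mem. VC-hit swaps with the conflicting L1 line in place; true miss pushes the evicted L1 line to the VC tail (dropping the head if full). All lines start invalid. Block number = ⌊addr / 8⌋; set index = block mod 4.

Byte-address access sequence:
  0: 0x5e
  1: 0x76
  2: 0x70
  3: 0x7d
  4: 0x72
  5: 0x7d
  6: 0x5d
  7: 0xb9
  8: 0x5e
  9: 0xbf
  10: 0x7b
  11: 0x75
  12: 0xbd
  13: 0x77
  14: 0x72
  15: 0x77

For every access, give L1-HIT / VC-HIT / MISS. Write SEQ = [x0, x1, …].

SEQ = [MISS, MISS, L1-HIT, MISS, L1-HIT, L1-HIT, VC-HIT, MISS, VC-HIT, VC-HIT, VC-HIT, L1-HIT, VC-HIT, L1-HIT, L1-HIT, L1-HIT]

0: 0x5e (blk 11, set 3) → MISS  vc=[]
1: 0x76 (blk 14, set 2) → MISS  vc=[]
2: 0x70 (blk 14, set 2) → L1-HIT  vc=[]
3: 0x7d (blk 15, set 3) → MISS  vc=[11]
4: 0x72 (blk 14, set 2) → L1-HIT  vc=[11]
5: 0x7d (blk 15, set 3) → L1-HIT  vc=[11]
6: 0x5d (blk 11, set 3) → VC-HIT  vc=[15]
7: 0xb9 (blk 23, set 3) → MISS  vc=[15, 11]
8: 0x5e (blk 11, set 3) → VC-HIT  vc=[15, 23]
9: 0xbf (blk 23, set 3) → VC-HIT  vc=[15, 11]
10: 0x7b (blk 15, set 3) → VC-HIT  vc=[23, 11]
11: 0x75 (blk 14, set 2) → L1-HIT  vc=[23, 11]
12: 0xbd (blk 23, set 3) → VC-HIT  vc=[15, 11]
13: 0x77 (blk 14, set 2) → L1-HIT  vc=[15, 11]
14: 0x72 (blk 14, set 2) → L1-HIT  vc=[15, 11]
15: 0x77 (blk 14, set 2) → L1-HIT  vc=[15, 11]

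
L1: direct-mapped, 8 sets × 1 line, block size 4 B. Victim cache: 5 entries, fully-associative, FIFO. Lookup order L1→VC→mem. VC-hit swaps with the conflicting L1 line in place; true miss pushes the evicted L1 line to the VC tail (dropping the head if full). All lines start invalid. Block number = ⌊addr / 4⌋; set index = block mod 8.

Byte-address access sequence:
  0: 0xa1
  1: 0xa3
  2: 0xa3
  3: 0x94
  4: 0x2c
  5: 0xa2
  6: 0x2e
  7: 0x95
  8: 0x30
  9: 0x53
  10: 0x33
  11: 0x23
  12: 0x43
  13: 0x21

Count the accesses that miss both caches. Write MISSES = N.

MISSES = 7

0: 0xa1 (blk 40, set 0) → MISS  vc=[]
1: 0xa3 (blk 40, set 0) → L1-HIT  vc=[]
2: 0xa3 (blk 40, set 0) → L1-HIT  vc=[]
3: 0x94 (blk 37, set 5) → MISS  vc=[]
4: 0x2c (blk 11, set 3) → MISS  vc=[]
5: 0xa2 (blk 40, set 0) → L1-HIT  vc=[]
6: 0x2e (blk 11, set 3) → L1-HIT  vc=[]
7: 0x95 (blk 37, set 5) → L1-HIT  vc=[]
8: 0x30 (blk 12, set 4) → MISS  vc=[]
9: 0x53 (blk 20, set 4) → MISS  vc=[12]
10: 0x33 (blk 12, set 4) → VC-HIT  vc=[20]
11: 0x23 (blk 8, set 0) → MISS  vc=[20, 40]
12: 0x43 (blk 16, set 0) → MISS  vc=[20, 40, 8]
13: 0x21 (blk 8, set 0) → VC-HIT  vc=[20, 40, 16]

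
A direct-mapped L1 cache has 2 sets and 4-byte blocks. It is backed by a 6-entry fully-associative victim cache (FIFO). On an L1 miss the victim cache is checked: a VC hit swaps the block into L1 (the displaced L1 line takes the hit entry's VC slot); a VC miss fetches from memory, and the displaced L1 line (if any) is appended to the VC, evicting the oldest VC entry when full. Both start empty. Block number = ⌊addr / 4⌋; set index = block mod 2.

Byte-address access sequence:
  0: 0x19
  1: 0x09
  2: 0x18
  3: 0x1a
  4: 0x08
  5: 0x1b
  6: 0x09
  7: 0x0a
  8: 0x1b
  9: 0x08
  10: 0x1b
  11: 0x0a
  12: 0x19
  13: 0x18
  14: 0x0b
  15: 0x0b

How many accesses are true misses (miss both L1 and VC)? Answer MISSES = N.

0: 0x19 (blk 6, set 0) → MISS  vc=[]
1: 0x9 (blk 2, set 0) → MISS  vc=[6]
2: 0x18 (blk 6, set 0) → VC-HIT  vc=[2]
3: 0x1a (blk 6, set 0) → L1-HIT  vc=[2]
4: 0x8 (blk 2, set 0) → VC-HIT  vc=[6]
5: 0x1b (blk 6, set 0) → VC-HIT  vc=[2]
6: 0x9 (blk 2, set 0) → VC-HIT  vc=[6]
7: 0xa (blk 2, set 0) → L1-HIT  vc=[6]
8: 0x1b (blk 6, set 0) → VC-HIT  vc=[2]
9: 0x8 (blk 2, set 0) → VC-HIT  vc=[6]
10: 0x1b (blk 6, set 0) → VC-HIT  vc=[2]
11: 0xa (blk 2, set 0) → VC-HIT  vc=[6]
12: 0x19 (blk 6, set 0) → VC-HIT  vc=[2]
13: 0x18 (blk 6, set 0) → L1-HIT  vc=[2]
14: 0xb (blk 2, set 0) → VC-HIT  vc=[6]
15: 0xb (blk 2, set 0) → L1-HIT  vc=[6]

MISSES = 2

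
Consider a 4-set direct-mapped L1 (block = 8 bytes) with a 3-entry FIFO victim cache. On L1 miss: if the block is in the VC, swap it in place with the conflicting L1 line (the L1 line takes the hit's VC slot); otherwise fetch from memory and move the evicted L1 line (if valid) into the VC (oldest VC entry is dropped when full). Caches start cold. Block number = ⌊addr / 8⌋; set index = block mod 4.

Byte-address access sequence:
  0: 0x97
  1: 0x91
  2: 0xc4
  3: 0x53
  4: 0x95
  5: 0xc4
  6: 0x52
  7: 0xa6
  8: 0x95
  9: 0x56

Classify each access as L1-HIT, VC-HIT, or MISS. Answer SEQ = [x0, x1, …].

SEQ = [MISS, L1-HIT, MISS, MISS, VC-HIT, L1-HIT, VC-HIT, MISS, VC-HIT, VC-HIT]

  [0] addr=0x97 blk=18 s=2: MISS | VC []
  [1] addr=0x91 blk=18 s=2: L1-HIT | VC []
  [2] addr=0xc4 blk=24 s=0: MISS | VC []
  [3] addr=0x53 blk=10 s=2: MISS | VC [18]
  [4] addr=0x95 blk=18 s=2: VC-HIT | VC [10]
  [5] addr=0xc4 blk=24 s=0: L1-HIT | VC [10]
  [6] addr=0x52 blk=10 s=2: VC-HIT | VC [18]
  [7] addr=0xa6 blk=20 s=0: MISS | VC [18, 24]
  [8] addr=0x95 blk=18 s=2: VC-HIT | VC [10, 24]
  [9] addr=0x56 blk=10 s=2: VC-HIT | VC [18, 24]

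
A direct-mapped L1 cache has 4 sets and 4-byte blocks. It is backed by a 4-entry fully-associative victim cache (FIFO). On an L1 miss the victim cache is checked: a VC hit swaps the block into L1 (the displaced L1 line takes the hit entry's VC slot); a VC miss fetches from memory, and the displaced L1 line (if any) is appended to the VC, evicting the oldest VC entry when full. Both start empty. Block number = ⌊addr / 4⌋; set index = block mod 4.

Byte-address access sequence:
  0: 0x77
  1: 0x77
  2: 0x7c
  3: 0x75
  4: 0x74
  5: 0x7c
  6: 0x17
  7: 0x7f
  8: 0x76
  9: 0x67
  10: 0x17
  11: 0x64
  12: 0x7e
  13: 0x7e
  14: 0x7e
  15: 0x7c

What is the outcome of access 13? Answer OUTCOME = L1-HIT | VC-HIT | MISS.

0: 0x77 (blk 29, set 1) → MISS  vc=[]
1: 0x77 (blk 29, set 1) → L1-HIT  vc=[]
2: 0x7c (blk 31, set 3) → MISS  vc=[]
3: 0x75 (blk 29, set 1) → L1-HIT  vc=[]
4: 0x74 (blk 29, set 1) → L1-HIT  vc=[]
5: 0x7c (blk 31, set 3) → L1-HIT  vc=[]
6: 0x17 (blk 5, set 1) → MISS  vc=[29]
7: 0x7f (blk 31, set 3) → L1-HIT  vc=[29]
8: 0x76 (blk 29, set 1) → VC-HIT  vc=[5]
9: 0x67 (blk 25, set 1) → MISS  vc=[5, 29]
10: 0x17 (blk 5, set 1) → VC-HIT  vc=[25, 29]
11: 0x64 (blk 25, set 1) → VC-HIT  vc=[5, 29]
12: 0x7e (blk 31, set 3) → L1-HIT  vc=[5, 29]
13: 0x7e (blk 31, set 3) → L1-HIT  vc=[5, 29]
14: 0x7e (blk 31, set 3) → L1-HIT  vc=[5, 29]
15: 0x7c (blk 31, set 3) → L1-HIT  vc=[5, 29]

OUTCOME = L1-HIT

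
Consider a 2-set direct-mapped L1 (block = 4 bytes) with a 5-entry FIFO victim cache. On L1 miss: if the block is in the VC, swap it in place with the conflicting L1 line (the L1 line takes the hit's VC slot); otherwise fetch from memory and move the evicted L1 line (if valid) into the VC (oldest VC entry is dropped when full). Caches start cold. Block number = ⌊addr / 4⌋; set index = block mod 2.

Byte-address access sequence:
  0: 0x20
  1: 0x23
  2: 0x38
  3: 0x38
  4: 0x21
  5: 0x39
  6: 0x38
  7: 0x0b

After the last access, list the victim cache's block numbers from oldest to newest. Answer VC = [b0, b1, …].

  [0] addr=0x20 blk=8 s=0: MISS | VC []
  [1] addr=0x23 blk=8 s=0: L1-HIT | VC []
  [2] addr=0x38 blk=14 s=0: MISS | VC [8]
  [3] addr=0x38 blk=14 s=0: L1-HIT | VC [8]
  [4] addr=0x21 blk=8 s=0: VC-HIT | VC [14]
  [5] addr=0x39 blk=14 s=0: VC-HIT | VC [8]
  [6] addr=0x38 blk=14 s=0: L1-HIT | VC [8]
  [7] addr=0xb blk=2 s=0: MISS | VC [8, 14]

VC = [8, 14]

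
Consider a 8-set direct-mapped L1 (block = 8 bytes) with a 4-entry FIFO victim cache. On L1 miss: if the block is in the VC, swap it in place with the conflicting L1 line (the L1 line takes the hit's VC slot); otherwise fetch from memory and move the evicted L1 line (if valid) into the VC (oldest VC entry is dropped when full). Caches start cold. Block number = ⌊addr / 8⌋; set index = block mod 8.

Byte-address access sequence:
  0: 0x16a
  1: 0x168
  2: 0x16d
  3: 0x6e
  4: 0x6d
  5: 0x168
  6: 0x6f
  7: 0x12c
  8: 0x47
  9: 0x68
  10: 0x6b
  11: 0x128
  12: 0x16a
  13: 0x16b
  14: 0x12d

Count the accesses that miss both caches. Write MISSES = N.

  [0] addr=0x16a blk=45 s=5: MISS | VC []
  [1] addr=0x168 blk=45 s=5: L1-HIT | VC []
  [2] addr=0x16d blk=45 s=5: L1-HIT | VC []
  [3] addr=0x6e blk=13 s=5: MISS | VC [45]
  [4] addr=0x6d blk=13 s=5: L1-HIT | VC [45]
  [5] addr=0x168 blk=45 s=5: VC-HIT | VC [13]
  [6] addr=0x6f blk=13 s=5: VC-HIT | VC [45]
  [7] addr=0x12c blk=37 s=5: MISS | VC [45, 13]
  [8] addr=0x47 blk=8 s=0: MISS | VC [45, 13]
  [9] addr=0x68 blk=13 s=5: VC-HIT | VC [45, 37]
  [10] addr=0x6b blk=13 s=5: L1-HIT | VC [45, 37]
  [11] addr=0x128 blk=37 s=5: VC-HIT | VC [45, 13]
  [12] addr=0x16a blk=45 s=5: VC-HIT | VC [37, 13]
  [13] addr=0x16b blk=45 s=5: L1-HIT | VC [37, 13]
  [14] addr=0x12d blk=37 s=5: VC-HIT | VC [45, 13]

MISSES = 4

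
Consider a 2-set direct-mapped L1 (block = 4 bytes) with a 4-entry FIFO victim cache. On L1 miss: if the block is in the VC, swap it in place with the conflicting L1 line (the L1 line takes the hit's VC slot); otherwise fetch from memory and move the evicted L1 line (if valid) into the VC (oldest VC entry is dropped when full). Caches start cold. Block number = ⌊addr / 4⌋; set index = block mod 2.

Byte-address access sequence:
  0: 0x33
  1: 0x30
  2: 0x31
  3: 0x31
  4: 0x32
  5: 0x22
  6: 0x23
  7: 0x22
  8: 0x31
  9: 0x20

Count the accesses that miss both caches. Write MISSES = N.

MISSES = 2

  [0] addr=0x33 blk=12 s=0: MISS | VC []
  [1] addr=0x30 blk=12 s=0: L1-HIT | VC []
  [2] addr=0x31 blk=12 s=0: L1-HIT | VC []
  [3] addr=0x31 blk=12 s=0: L1-HIT | VC []
  [4] addr=0x32 blk=12 s=0: L1-HIT | VC []
  [5] addr=0x22 blk=8 s=0: MISS | VC [12]
  [6] addr=0x23 blk=8 s=0: L1-HIT | VC [12]
  [7] addr=0x22 blk=8 s=0: L1-HIT | VC [12]
  [8] addr=0x31 blk=12 s=0: VC-HIT | VC [8]
  [9] addr=0x20 blk=8 s=0: VC-HIT | VC [12]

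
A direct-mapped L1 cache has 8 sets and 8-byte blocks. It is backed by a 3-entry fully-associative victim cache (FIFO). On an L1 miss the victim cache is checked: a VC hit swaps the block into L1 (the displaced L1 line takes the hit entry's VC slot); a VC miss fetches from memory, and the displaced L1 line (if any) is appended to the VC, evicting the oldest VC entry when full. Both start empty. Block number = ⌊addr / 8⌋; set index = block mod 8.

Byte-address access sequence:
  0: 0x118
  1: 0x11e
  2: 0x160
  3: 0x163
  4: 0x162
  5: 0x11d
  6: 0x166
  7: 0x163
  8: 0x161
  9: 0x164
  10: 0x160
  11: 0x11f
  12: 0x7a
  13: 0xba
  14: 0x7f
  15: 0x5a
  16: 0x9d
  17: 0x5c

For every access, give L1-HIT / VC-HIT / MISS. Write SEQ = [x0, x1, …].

#0 0x118→b35/s3 MISS; vc=[]
#1 0x11e→b35/s3 L1-HIT; vc=[]
#2 0x160→b44/s4 MISS; vc=[]
#3 0x163→b44/s4 L1-HIT; vc=[]
#4 0x162→b44/s4 L1-HIT; vc=[]
#5 0x11d→b35/s3 L1-HIT; vc=[]
#6 0x166→b44/s4 L1-HIT; vc=[]
#7 0x163→b44/s4 L1-HIT; vc=[]
#8 0x161→b44/s4 L1-HIT; vc=[]
#9 0x164→b44/s4 L1-HIT; vc=[]
#10 0x160→b44/s4 L1-HIT; vc=[]
#11 0x11f→b35/s3 L1-HIT; vc=[]
#12 0x7a→b15/s7 MISS; vc=[]
#13 0xba→b23/s7 MISS; vc=[15]
#14 0x7f→b15/s7 VC-HIT; vc=[23]
#15 0x5a→b11/s3 MISS; vc=[23,35]
#16 0x9d→b19/s3 MISS; vc=[23,35,11]
#17 0x5c→b11/s3 VC-HIT; vc=[23,35,19]

SEQ = [MISS, L1-HIT, MISS, L1-HIT, L1-HIT, L1-HIT, L1-HIT, L1-HIT, L1-HIT, L1-HIT, L1-HIT, L1-HIT, MISS, MISS, VC-HIT, MISS, MISS, VC-HIT]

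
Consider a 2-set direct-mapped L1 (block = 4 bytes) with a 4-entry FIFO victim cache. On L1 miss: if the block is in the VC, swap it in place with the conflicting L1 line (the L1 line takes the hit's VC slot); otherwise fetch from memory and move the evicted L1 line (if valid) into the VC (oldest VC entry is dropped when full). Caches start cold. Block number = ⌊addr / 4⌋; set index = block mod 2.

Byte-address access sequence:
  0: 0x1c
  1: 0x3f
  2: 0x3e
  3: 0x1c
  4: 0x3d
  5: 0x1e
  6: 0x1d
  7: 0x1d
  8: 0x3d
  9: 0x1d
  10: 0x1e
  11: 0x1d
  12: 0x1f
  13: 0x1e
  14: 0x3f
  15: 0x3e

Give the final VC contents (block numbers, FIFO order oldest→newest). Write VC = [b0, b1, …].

VC = [7]

#0 0x1c→b7/s1 MISS; vc=[]
#1 0x3f→b15/s1 MISS; vc=[7]
#2 0x3e→b15/s1 L1-HIT; vc=[7]
#3 0x1c→b7/s1 VC-HIT; vc=[15]
#4 0x3d→b15/s1 VC-HIT; vc=[7]
#5 0x1e→b7/s1 VC-HIT; vc=[15]
#6 0x1d→b7/s1 L1-HIT; vc=[15]
#7 0x1d→b7/s1 L1-HIT; vc=[15]
#8 0x3d→b15/s1 VC-HIT; vc=[7]
#9 0x1d→b7/s1 VC-HIT; vc=[15]
#10 0x1e→b7/s1 L1-HIT; vc=[15]
#11 0x1d→b7/s1 L1-HIT; vc=[15]
#12 0x1f→b7/s1 L1-HIT; vc=[15]
#13 0x1e→b7/s1 L1-HIT; vc=[15]
#14 0x3f→b15/s1 VC-HIT; vc=[7]
#15 0x3e→b15/s1 L1-HIT; vc=[7]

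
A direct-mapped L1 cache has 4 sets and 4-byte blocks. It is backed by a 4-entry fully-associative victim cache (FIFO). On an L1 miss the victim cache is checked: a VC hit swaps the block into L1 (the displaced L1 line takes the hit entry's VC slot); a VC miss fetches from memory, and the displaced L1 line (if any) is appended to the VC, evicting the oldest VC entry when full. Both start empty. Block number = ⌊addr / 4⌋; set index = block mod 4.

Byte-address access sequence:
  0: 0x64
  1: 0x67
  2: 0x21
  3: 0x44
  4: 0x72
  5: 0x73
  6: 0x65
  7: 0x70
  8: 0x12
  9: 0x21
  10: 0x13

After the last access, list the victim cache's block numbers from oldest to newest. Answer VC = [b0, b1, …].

0: 0x64 (blk 25, set 1) → MISS  vc=[]
1: 0x67 (blk 25, set 1) → L1-HIT  vc=[]
2: 0x21 (blk 8, set 0) → MISS  vc=[]
3: 0x44 (blk 17, set 1) → MISS  vc=[25]
4: 0x72 (blk 28, set 0) → MISS  vc=[25, 8]
5: 0x73 (blk 28, set 0) → L1-HIT  vc=[25, 8]
6: 0x65 (blk 25, set 1) → VC-HIT  vc=[17, 8]
7: 0x70 (blk 28, set 0) → L1-HIT  vc=[17, 8]
8: 0x12 (blk 4, set 0) → MISS  vc=[17, 8, 28]
9: 0x21 (blk 8, set 0) → VC-HIT  vc=[17, 4, 28]
10: 0x13 (blk 4, set 0) → VC-HIT  vc=[17, 8, 28]

VC = [17, 8, 28]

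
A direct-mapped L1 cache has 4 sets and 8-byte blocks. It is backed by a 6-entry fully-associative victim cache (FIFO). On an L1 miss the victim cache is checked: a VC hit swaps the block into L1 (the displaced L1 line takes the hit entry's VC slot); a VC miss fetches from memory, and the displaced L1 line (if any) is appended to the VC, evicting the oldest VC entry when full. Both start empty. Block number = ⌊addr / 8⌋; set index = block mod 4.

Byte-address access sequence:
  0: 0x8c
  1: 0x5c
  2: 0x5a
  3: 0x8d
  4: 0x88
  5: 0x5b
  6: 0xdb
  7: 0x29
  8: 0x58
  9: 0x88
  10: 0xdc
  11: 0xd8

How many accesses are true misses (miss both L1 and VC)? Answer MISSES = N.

MISSES = 4

#0 0x8c→b17/s1 MISS; vc=[]
#1 0x5c→b11/s3 MISS; vc=[]
#2 0x5a→b11/s3 L1-HIT; vc=[]
#3 0x8d→b17/s1 L1-HIT; vc=[]
#4 0x88→b17/s1 L1-HIT; vc=[]
#5 0x5b→b11/s3 L1-HIT; vc=[]
#6 0xdb→b27/s3 MISS; vc=[11]
#7 0x29→b5/s1 MISS; vc=[11,17]
#8 0x58→b11/s3 VC-HIT; vc=[27,17]
#9 0x88→b17/s1 VC-HIT; vc=[27,5]
#10 0xdc→b27/s3 VC-HIT; vc=[11,5]
#11 0xd8→b27/s3 L1-HIT; vc=[11,5]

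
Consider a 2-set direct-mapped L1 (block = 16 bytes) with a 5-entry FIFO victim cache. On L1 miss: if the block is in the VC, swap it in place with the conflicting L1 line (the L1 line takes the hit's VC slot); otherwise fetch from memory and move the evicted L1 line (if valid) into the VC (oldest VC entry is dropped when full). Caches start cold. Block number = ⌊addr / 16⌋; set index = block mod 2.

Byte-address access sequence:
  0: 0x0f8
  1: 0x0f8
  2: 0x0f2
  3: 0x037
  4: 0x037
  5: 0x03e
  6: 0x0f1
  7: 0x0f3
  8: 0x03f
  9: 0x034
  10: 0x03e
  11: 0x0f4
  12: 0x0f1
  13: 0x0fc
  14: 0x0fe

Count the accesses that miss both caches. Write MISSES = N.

MISSES = 2

0: 0xf8 (blk 15, set 1) → MISS  vc=[]
1: 0xf8 (blk 15, set 1) → L1-HIT  vc=[]
2: 0xf2 (blk 15, set 1) → L1-HIT  vc=[]
3: 0x37 (blk 3, set 1) → MISS  vc=[15]
4: 0x37 (blk 3, set 1) → L1-HIT  vc=[15]
5: 0x3e (blk 3, set 1) → L1-HIT  vc=[15]
6: 0xf1 (blk 15, set 1) → VC-HIT  vc=[3]
7: 0xf3 (blk 15, set 1) → L1-HIT  vc=[3]
8: 0x3f (blk 3, set 1) → VC-HIT  vc=[15]
9: 0x34 (blk 3, set 1) → L1-HIT  vc=[15]
10: 0x3e (blk 3, set 1) → L1-HIT  vc=[15]
11: 0xf4 (blk 15, set 1) → VC-HIT  vc=[3]
12: 0xf1 (blk 15, set 1) → L1-HIT  vc=[3]
13: 0xfc (blk 15, set 1) → L1-HIT  vc=[3]
14: 0xfe (blk 15, set 1) → L1-HIT  vc=[3]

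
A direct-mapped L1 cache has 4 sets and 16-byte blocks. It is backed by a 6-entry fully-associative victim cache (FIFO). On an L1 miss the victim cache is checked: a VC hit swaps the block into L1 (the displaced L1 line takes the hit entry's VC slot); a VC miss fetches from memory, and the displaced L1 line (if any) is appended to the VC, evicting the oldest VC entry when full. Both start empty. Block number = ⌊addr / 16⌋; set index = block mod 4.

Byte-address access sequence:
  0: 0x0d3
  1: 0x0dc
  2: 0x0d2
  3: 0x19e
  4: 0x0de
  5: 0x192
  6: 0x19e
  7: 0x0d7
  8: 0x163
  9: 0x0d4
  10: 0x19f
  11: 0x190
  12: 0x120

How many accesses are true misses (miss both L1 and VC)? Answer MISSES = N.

MISSES = 4

#0 0xd3→b13/s1 MISS; vc=[]
#1 0xdc→b13/s1 L1-HIT; vc=[]
#2 0xd2→b13/s1 L1-HIT; vc=[]
#3 0x19e→b25/s1 MISS; vc=[13]
#4 0xde→b13/s1 VC-HIT; vc=[25]
#5 0x192→b25/s1 VC-HIT; vc=[13]
#6 0x19e→b25/s1 L1-HIT; vc=[13]
#7 0xd7→b13/s1 VC-HIT; vc=[25]
#8 0x163→b22/s2 MISS; vc=[25]
#9 0xd4→b13/s1 L1-HIT; vc=[25]
#10 0x19f→b25/s1 VC-HIT; vc=[13]
#11 0x190→b25/s1 L1-HIT; vc=[13]
#12 0x120→b18/s2 MISS; vc=[13,22]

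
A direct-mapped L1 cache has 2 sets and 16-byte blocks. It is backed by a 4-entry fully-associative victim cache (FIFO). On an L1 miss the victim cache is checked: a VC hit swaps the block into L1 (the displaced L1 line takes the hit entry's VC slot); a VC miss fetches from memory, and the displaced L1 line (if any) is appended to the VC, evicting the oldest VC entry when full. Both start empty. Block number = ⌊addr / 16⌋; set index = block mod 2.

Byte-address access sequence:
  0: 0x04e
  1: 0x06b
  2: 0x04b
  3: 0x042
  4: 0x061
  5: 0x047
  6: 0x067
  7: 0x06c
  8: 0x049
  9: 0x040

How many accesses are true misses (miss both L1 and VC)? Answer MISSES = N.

#0 0x4e→b4/s0 MISS; vc=[]
#1 0x6b→b6/s0 MISS; vc=[4]
#2 0x4b→b4/s0 VC-HIT; vc=[6]
#3 0x42→b4/s0 L1-HIT; vc=[6]
#4 0x61→b6/s0 VC-HIT; vc=[4]
#5 0x47→b4/s0 VC-HIT; vc=[6]
#6 0x67→b6/s0 VC-HIT; vc=[4]
#7 0x6c→b6/s0 L1-HIT; vc=[4]
#8 0x49→b4/s0 VC-HIT; vc=[6]
#9 0x40→b4/s0 L1-HIT; vc=[6]

MISSES = 2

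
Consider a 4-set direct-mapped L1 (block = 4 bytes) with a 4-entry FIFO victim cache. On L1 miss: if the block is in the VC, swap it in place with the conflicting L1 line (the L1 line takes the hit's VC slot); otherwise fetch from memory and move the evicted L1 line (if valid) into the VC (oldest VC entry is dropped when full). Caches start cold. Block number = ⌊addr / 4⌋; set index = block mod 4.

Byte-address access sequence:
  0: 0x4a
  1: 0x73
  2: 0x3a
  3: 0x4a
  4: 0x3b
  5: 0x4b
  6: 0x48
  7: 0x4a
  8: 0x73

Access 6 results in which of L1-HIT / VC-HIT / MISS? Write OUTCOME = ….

OUTCOME = L1-HIT

#0 0x4a→b18/s2 MISS; vc=[]
#1 0x73→b28/s0 MISS; vc=[]
#2 0x3a→b14/s2 MISS; vc=[18]
#3 0x4a→b18/s2 VC-HIT; vc=[14]
#4 0x3b→b14/s2 VC-HIT; vc=[18]
#5 0x4b→b18/s2 VC-HIT; vc=[14]
#6 0x48→b18/s2 L1-HIT; vc=[14]
#7 0x4a→b18/s2 L1-HIT; vc=[14]
#8 0x73→b28/s0 L1-HIT; vc=[14]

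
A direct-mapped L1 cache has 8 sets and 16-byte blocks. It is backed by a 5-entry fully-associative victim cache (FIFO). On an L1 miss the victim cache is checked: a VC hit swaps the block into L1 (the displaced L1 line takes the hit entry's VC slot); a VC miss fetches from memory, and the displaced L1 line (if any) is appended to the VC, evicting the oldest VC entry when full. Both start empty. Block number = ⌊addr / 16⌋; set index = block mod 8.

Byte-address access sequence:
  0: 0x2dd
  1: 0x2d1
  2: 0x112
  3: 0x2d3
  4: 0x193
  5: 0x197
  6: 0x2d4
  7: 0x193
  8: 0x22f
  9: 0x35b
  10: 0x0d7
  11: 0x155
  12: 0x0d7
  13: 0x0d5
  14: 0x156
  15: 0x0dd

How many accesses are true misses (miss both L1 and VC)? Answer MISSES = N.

MISSES = 7

  [0] addr=0x2dd blk=45 s=5: MISS | VC []
  [1] addr=0x2d1 blk=45 s=5: L1-HIT | VC []
  [2] addr=0x112 blk=17 s=1: MISS | VC []
  [3] addr=0x2d3 blk=45 s=5: L1-HIT | VC []
  [4] addr=0x193 blk=25 s=1: MISS | VC [17]
  [5] addr=0x197 blk=25 s=1: L1-HIT | VC [17]
  [6] addr=0x2d4 blk=45 s=5: L1-HIT | VC [17]
  [7] addr=0x193 blk=25 s=1: L1-HIT | VC [17]
  [8] addr=0x22f blk=34 s=2: MISS | VC [17]
  [9] addr=0x35b blk=53 s=5: MISS | VC [17, 45]
  [10] addr=0xd7 blk=13 s=5: MISS | VC [17, 45, 53]
  [11] addr=0x155 blk=21 s=5: MISS | VC [17, 45, 53, 13]
  [12] addr=0xd7 blk=13 s=5: VC-HIT | VC [17, 45, 53, 21]
  [13] addr=0xd5 blk=13 s=5: L1-HIT | VC [17, 45, 53, 21]
  [14] addr=0x156 blk=21 s=5: VC-HIT | VC [17, 45, 53, 13]
  [15] addr=0xdd blk=13 s=5: VC-HIT | VC [17, 45, 53, 21]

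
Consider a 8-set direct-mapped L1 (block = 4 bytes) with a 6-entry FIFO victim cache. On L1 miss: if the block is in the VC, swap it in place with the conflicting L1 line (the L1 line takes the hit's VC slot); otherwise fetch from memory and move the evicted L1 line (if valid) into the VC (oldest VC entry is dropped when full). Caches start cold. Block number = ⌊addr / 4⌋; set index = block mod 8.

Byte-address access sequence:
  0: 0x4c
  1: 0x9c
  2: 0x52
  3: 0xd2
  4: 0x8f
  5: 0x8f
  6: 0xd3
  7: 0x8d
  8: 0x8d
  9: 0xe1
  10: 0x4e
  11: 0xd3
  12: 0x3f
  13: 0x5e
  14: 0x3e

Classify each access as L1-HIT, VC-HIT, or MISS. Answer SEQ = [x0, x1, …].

SEQ = [MISS, MISS, MISS, MISS, MISS, L1-HIT, L1-HIT, L1-HIT, L1-HIT, MISS, VC-HIT, L1-HIT, MISS, MISS, VC-HIT]

#0 0x4c→b19/s3 MISS; vc=[]
#1 0x9c→b39/s7 MISS; vc=[]
#2 0x52→b20/s4 MISS; vc=[]
#3 0xd2→b52/s4 MISS; vc=[20]
#4 0x8f→b35/s3 MISS; vc=[20,19]
#5 0x8f→b35/s3 L1-HIT; vc=[20,19]
#6 0xd3→b52/s4 L1-HIT; vc=[20,19]
#7 0x8d→b35/s3 L1-HIT; vc=[20,19]
#8 0x8d→b35/s3 L1-HIT; vc=[20,19]
#9 0xe1→b56/s0 MISS; vc=[20,19]
#10 0x4e→b19/s3 VC-HIT; vc=[20,35]
#11 0xd3→b52/s4 L1-HIT; vc=[20,35]
#12 0x3f→b15/s7 MISS; vc=[20,35,39]
#13 0x5e→b23/s7 MISS; vc=[20,35,39,15]
#14 0x3e→b15/s7 VC-HIT; vc=[20,35,39,23]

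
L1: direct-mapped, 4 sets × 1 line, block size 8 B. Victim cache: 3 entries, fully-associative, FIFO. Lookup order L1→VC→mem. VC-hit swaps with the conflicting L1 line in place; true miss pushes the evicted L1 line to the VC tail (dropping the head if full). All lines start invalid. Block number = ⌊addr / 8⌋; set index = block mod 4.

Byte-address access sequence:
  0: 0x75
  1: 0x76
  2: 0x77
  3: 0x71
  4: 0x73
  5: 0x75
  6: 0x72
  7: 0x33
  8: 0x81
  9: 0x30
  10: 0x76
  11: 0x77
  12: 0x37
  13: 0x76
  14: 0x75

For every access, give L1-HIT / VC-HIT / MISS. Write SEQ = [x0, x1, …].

SEQ = [MISS, L1-HIT, L1-HIT, L1-HIT, L1-HIT, L1-HIT, L1-HIT, MISS, MISS, L1-HIT, VC-HIT, L1-HIT, VC-HIT, VC-HIT, L1-HIT]

0: 0x75 (blk 14, set 2) → MISS  vc=[]
1: 0x76 (blk 14, set 2) → L1-HIT  vc=[]
2: 0x77 (blk 14, set 2) → L1-HIT  vc=[]
3: 0x71 (blk 14, set 2) → L1-HIT  vc=[]
4: 0x73 (blk 14, set 2) → L1-HIT  vc=[]
5: 0x75 (blk 14, set 2) → L1-HIT  vc=[]
6: 0x72 (blk 14, set 2) → L1-HIT  vc=[]
7: 0x33 (blk 6, set 2) → MISS  vc=[14]
8: 0x81 (blk 16, set 0) → MISS  vc=[14]
9: 0x30 (blk 6, set 2) → L1-HIT  vc=[14]
10: 0x76 (blk 14, set 2) → VC-HIT  vc=[6]
11: 0x77 (blk 14, set 2) → L1-HIT  vc=[6]
12: 0x37 (blk 6, set 2) → VC-HIT  vc=[14]
13: 0x76 (blk 14, set 2) → VC-HIT  vc=[6]
14: 0x75 (blk 14, set 2) → L1-HIT  vc=[6]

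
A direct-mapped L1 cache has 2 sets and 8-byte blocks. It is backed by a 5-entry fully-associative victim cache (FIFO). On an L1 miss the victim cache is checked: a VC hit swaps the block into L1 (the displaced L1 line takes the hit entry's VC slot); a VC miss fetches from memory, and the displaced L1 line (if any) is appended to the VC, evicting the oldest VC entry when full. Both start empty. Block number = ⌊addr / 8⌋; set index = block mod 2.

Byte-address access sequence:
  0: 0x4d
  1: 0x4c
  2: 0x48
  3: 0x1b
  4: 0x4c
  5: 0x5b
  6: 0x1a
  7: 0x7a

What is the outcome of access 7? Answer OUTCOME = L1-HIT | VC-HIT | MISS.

OUTCOME = MISS

  [0] addr=0x4d blk=9 s=1: MISS | VC []
  [1] addr=0x4c blk=9 s=1: L1-HIT | VC []
  [2] addr=0x48 blk=9 s=1: L1-HIT | VC []
  [3] addr=0x1b blk=3 s=1: MISS | VC [9]
  [4] addr=0x4c blk=9 s=1: VC-HIT | VC [3]
  [5] addr=0x5b blk=11 s=1: MISS | VC [3, 9]
  [6] addr=0x1a blk=3 s=1: VC-HIT | VC [11, 9]
  [7] addr=0x7a blk=15 s=1: MISS | VC [11, 9, 3]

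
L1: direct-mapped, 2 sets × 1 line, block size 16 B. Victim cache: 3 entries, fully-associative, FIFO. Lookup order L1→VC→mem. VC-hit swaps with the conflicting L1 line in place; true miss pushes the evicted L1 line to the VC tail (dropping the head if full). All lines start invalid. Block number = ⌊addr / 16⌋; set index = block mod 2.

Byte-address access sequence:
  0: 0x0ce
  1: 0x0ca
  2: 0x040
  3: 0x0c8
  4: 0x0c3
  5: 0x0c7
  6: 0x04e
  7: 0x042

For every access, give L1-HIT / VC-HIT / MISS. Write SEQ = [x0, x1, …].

  [0] addr=0xce blk=12 s=0: MISS | VC []
  [1] addr=0xca blk=12 s=0: L1-HIT | VC []
  [2] addr=0x40 blk=4 s=0: MISS | VC [12]
  [3] addr=0xc8 blk=12 s=0: VC-HIT | VC [4]
  [4] addr=0xc3 blk=12 s=0: L1-HIT | VC [4]
  [5] addr=0xc7 blk=12 s=0: L1-HIT | VC [4]
  [6] addr=0x4e blk=4 s=0: VC-HIT | VC [12]
  [7] addr=0x42 blk=4 s=0: L1-HIT | VC [12]

SEQ = [MISS, L1-HIT, MISS, VC-HIT, L1-HIT, L1-HIT, VC-HIT, L1-HIT]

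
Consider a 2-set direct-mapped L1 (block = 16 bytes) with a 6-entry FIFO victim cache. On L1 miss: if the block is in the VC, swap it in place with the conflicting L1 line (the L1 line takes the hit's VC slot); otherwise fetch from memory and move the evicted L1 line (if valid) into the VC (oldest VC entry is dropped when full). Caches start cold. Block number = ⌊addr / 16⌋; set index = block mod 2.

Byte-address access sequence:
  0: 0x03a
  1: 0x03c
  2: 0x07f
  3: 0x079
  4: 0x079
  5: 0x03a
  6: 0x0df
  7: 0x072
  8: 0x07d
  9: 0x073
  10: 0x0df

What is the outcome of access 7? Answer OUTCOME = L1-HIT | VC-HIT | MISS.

OUTCOME = VC-HIT

  [0] addr=0x3a blk=3 s=1: MISS | VC []
  [1] addr=0x3c blk=3 s=1: L1-HIT | VC []
  [2] addr=0x7f blk=7 s=1: MISS | VC [3]
  [3] addr=0x79 blk=7 s=1: L1-HIT | VC [3]
  [4] addr=0x79 blk=7 s=1: L1-HIT | VC [3]
  [5] addr=0x3a blk=3 s=1: VC-HIT | VC [7]
  [6] addr=0xdf blk=13 s=1: MISS | VC [7, 3]
  [7] addr=0x72 blk=7 s=1: VC-HIT | VC [13, 3]
  [8] addr=0x7d blk=7 s=1: L1-HIT | VC [13, 3]
  [9] addr=0x73 blk=7 s=1: L1-HIT | VC [13, 3]
  [10] addr=0xdf blk=13 s=1: VC-HIT | VC [7, 3]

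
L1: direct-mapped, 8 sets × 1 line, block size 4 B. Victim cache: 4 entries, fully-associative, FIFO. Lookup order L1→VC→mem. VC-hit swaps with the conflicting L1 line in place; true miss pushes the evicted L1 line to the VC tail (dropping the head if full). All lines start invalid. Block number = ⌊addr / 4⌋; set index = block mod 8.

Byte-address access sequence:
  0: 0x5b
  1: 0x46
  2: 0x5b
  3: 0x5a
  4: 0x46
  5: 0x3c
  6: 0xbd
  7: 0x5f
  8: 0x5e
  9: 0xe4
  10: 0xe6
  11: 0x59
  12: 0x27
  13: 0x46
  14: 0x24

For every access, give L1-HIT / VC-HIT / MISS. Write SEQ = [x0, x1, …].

  [0] addr=0x5b blk=22 s=6: MISS | VC []
  [1] addr=0x46 blk=17 s=1: MISS | VC []
  [2] addr=0x5b blk=22 s=6: L1-HIT | VC []
  [3] addr=0x5a blk=22 s=6: L1-HIT | VC []
  [4] addr=0x46 blk=17 s=1: L1-HIT | VC []
  [5] addr=0x3c blk=15 s=7: MISS | VC []
  [6] addr=0xbd blk=47 s=7: MISS | VC [15]
  [7] addr=0x5f blk=23 s=7: MISS | VC [15, 47]
  [8] addr=0x5e blk=23 s=7: L1-HIT | VC [15, 47]
  [9] addr=0xe4 blk=57 s=1: MISS | VC [15, 47, 17]
  [10] addr=0xe6 blk=57 s=1: L1-HIT | VC [15, 47, 17]
  [11] addr=0x59 blk=22 s=6: L1-HIT | VC [15, 47, 17]
  [12] addr=0x27 blk=9 s=1: MISS | VC [15, 47, 17, 57]
  [13] addr=0x46 blk=17 s=1: VC-HIT | VC [15, 47, 9, 57]
  [14] addr=0x24 blk=9 s=1: VC-HIT | VC [15, 47, 17, 57]

SEQ = [MISS, MISS, L1-HIT, L1-HIT, L1-HIT, MISS, MISS, MISS, L1-HIT, MISS, L1-HIT, L1-HIT, MISS, VC-HIT, VC-HIT]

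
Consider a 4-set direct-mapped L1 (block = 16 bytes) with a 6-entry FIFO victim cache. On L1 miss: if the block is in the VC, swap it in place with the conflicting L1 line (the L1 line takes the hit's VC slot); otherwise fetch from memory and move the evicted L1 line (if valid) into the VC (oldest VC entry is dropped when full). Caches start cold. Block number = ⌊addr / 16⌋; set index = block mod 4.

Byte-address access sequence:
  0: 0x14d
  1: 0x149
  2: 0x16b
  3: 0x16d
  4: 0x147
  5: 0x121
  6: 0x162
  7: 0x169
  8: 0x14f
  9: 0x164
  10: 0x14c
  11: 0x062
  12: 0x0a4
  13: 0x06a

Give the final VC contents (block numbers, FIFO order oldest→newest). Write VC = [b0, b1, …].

VC = [18, 22, 10]

  [0] addr=0x14d blk=20 s=0: MISS | VC []
  [1] addr=0x149 blk=20 s=0: L1-HIT | VC []
  [2] addr=0x16b blk=22 s=2: MISS | VC []
  [3] addr=0x16d blk=22 s=2: L1-HIT | VC []
  [4] addr=0x147 blk=20 s=0: L1-HIT | VC []
  [5] addr=0x121 blk=18 s=2: MISS | VC [22]
  [6] addr=0x162 blk=22 s=2: VC-HIT | VC [18]
  [7] addr=0x169 blk=22 s=2: L1-HIT | VC [18]
  [8] addr=0x14f blk=20 s=0: L1-HIT | VC [18]
  [9] addr=0x164 blk=22 s=2: L1-HIT | VC [18]
  [10] addr=0x14c blk=20 s=0: L1-HIT | VC [18]
  [11] addr=0x62 blk=6 s=2: MISS | VC [18, 22]
  [12] addr=0xa4 blk=10 s=2: MISS | VC [18, 22, 6]
  [13] addr=0x6a blk=6 s=2: VC-HIT | VC [18, 22, 10]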